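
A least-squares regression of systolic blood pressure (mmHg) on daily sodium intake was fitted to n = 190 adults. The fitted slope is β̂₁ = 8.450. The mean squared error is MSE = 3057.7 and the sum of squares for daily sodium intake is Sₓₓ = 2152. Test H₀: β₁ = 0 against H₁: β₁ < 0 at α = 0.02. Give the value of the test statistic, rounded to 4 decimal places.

t = 7.0889

SE(β̂₁) = √(MSE/Sₓₓ) = √(3057.7/2152) = 1.192.
t = 8.450 / 1.192 = 7.0889.
df = n − 2 = 188.
One-sided p ≈ 1.0000, which is ≥ 0.02, so fail to reject H₀.
The data do not give significant evidence that the true slope on daily sodium intake is negative.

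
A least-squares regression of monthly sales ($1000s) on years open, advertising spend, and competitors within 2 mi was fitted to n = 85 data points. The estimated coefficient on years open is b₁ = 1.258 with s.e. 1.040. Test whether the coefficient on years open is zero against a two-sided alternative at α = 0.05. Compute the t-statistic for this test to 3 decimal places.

H₀: β₁ = 0 vs H₁: β₁ ≠ 0.
t = (b₁ − β₁⁰)/SE = 1.258 / 1.040 = 1.210.
df = n − k − 1 = 85 − 3 − 1 = 81.
Two-sided p ≈ 0.2299, which is ≥ 0.05, so fail to reject H₀.
The data do not give significant evidence of an association between years open and monthly sales, after adjusting for the other predictors.

t = 1.210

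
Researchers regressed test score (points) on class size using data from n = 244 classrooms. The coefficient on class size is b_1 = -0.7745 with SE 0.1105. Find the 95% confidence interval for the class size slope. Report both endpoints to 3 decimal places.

df = n − 2 = 244 − 2 = 242.
t* = t_{0.025, 242} = 1.969815.
Margin = t* × SE = 1.969815 × 0.1105 = 0.21766.
CI: -0.7745 ± 0.21766 → (-0.992, -0.557).
With 95% confidence, each one-unit increase in class size is associated with a change of between -0.992 and -0.557 points in test score.

(-0.992, -0.557)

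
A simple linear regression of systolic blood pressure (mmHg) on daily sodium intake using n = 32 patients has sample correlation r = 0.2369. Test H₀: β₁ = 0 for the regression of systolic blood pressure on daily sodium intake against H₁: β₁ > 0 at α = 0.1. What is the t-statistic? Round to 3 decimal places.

t = 1.336

t = r·√(n − 2)/√(1 − r²) = 0.2369·√30/√0.943878 = 1.336.
df = n − 2 = 30.
One-sided p ≈ 0.0959, which is < 0.1, so reject H₀.
There is evidence of a linear association between daily sodium intake and systolic blood pressure.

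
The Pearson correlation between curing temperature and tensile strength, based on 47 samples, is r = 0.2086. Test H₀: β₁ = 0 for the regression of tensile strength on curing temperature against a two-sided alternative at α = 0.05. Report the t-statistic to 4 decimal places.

t = 1.4308

t = r·√(n − 2)/√(1 − r²) = 0.2086·√45/√0.956486 = 1.4308.
df = n − 2 = 45.
Two-sided p ≈ 0.1594, which is ≥ 0.05, so fail to reject H₀.
The data do not give significant evidence of a linear association between curing temperature and tensile strength.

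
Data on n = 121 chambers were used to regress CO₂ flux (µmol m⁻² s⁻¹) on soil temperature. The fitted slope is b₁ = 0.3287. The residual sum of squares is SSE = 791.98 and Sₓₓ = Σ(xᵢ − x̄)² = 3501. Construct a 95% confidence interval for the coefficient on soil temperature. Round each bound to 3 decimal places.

MSE = SSE/(n − 2) = 791.98/119 = 6.65529.
SE(b₁) = √(MSE/Sₓₓ) = √(6.65529/3501) = 0.0436001.
df = n − 2 = 119.
t* = t_{0.025, 119} = 1.9801.
Margin = t* × SE = 1.9801 × 0.0436001 = 0.08633.
CI: 0.3287 ± 0.08633 → (0.242, 0.415).
With 95% confidence, each one-unit increase in soil temperature is associated with a change of between 0.242 and 0.415 µmol m⁻² s⁻¹ in CO₂ flux.

(0.242, 0.415)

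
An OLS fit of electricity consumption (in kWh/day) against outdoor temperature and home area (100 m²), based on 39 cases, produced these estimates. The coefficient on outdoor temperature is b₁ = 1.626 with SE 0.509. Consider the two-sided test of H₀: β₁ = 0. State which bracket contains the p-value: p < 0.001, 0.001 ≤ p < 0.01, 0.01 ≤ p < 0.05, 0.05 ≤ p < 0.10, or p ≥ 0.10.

t = 1.626 / 0.509 = 3.194.
df = n − k − 1 = 39 − 2 − 1 = 36.
Two-sided p = 2·P(T_{36} > |t|) ≈ 0.0029.
So 0.001 ≤ p < 0.01.

0.001 ≤ p < 0.01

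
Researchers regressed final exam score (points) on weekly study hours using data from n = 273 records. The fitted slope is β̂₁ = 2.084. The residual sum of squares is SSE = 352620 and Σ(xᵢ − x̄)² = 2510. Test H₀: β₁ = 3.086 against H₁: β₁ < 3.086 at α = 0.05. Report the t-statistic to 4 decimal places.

MSE = SSE/(n − 2) = 352620/271 = 1301.18.
SE(β̂₁) = √(MSE/Sₓₓ) = √(1301.18/2510) = 0.719999.
t = (2.084 − 3.086) / 0.719999 = -1.3917.
df = n − 2 = 271.
One-sided p ≈ 0.0826, which is ≥ 0.05, so fail to reject H₀.
The data do not give significant evidence that the true slope on weekly study hours is below 3.086 points per unit.

t = -1.3917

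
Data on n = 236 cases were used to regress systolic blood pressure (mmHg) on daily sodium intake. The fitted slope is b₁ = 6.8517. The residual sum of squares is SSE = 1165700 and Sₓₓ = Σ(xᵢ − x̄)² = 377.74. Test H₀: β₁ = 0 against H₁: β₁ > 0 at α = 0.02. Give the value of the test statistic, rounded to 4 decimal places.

MSE = SSE/(n − 2) = 1165700/234 = 4981.62.
SE(b₁) = √(MSE/Sₓₓ) = √(4981.62/377.74) = 3.63152.
t = 6.8517 / 3.63152 = 1.8867.
df = n − 2 = 234.
One-sided p ≈ 0.0302, which is ≥ 0.02, so fail to reject H₀.
The data do not give significant evidence that the true slope on daily sodium intake is positive.

t = 1.8867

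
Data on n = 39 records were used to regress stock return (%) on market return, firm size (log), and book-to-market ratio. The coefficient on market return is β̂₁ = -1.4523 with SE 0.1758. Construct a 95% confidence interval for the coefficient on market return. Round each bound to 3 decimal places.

(-1.809, -1.095)

df = n − k − 1 = 39 − 3 − 1 = 35.
t* = t_{0.025, 35} = 2.030108.
Margin = t* × SE = 2.030108 × 0.1758 = 0.35689.
CI: -1.4523 ± 0.35689 → (-1.809, -1.095).
With 95% confidence, each one-unit increase in market return is associated with a change of between -1.809 and -1.095 % in stock return, holding the other predictors fixed.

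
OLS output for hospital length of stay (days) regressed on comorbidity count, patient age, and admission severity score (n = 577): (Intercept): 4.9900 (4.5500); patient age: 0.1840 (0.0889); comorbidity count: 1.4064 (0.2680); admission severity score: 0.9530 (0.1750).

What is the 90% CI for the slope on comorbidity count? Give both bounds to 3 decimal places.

Read off: b = 1.4064, SE = 0.2680 for comorbidity count.
df = n − k − 1 = 577 − 3 − 1 = 573.
t* = t_{0.05, 573} = 1.647517.
Margin = t* × SE = 1.647517 × 0.2680 = 0.44153.
CI: 1.4064 ± 0.44153 → (0.965, 1.848).

(0.965, 1.848)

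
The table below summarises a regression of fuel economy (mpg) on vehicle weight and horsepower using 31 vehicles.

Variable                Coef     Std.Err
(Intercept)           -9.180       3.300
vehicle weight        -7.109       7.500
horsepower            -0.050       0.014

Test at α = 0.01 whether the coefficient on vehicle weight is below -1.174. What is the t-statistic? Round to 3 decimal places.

Read off: b = -7.109, SE = 7.500 for vehicle weight.
H₀: β₁ = -1.174 vs H₁: β₁ < -1.174.
t = (-7.109 − (-1.174)) / 7.500 = -0.791.
df = n − k − 1 = 31 − 2 − 1 = 28.
One-sided p ≈ 0.2177, which is ≥ 0.01, so fail to reject H₀.
The data do not give significant evidence that the true slope on vehicle weight is below -1.174 mpg per unit, holding the other predictors fixed.

t = -0.791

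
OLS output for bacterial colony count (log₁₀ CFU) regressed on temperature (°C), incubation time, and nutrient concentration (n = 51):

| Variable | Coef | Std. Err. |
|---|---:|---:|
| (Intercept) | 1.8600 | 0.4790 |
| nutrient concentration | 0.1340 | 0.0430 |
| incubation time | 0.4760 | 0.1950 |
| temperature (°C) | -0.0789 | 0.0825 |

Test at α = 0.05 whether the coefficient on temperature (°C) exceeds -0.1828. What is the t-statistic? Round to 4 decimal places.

Read off: b = -0.0789, SE = 0.0825 for temperature (°C).
H₀: β₁ = -0.1828 vs H₁: β₁ > -0.1828.
t = (-0.0789 − (-0.1828)) / 0.0825 = 1.2594.
df = n − k − 1 = 51 − 3 − 1 = 47.
One-sided p ≈ 0.1071, which is ≥ 0.05, so fail to reject H₀.
The data do not give significant evidence that the true slope on temperature (°C) exceeds -0.1828 log₁₀ CFU per unit, holding the other predictors fixed.

t = 1.2594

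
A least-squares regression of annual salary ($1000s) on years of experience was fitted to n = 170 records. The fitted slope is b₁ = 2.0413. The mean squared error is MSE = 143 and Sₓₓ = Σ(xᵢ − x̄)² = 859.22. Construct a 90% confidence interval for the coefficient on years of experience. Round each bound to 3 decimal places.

(1.367, 2.716)

SE(b₁) = √(MSE/Sₓₓ) = √(143/859.22) = 0.407958.
df = n − 2 = 168.
t* = t_{0.05, 168} = 1.653974.
Margin = t* × SE = 1.653974 × 0.407958 = 0.67475.
CI: 2.0413 ± 0.67475 → (1.367, 2.716).
With 90% confidence, each one-unit increase in years of experience is associated with a change of between 1.367 and 2.716 $1000s in annual salary.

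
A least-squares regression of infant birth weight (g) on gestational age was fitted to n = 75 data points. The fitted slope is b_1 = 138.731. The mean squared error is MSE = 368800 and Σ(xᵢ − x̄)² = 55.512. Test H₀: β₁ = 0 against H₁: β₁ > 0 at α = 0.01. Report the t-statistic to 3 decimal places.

SE(b_1) = √(MSE/Sₓₓ) = √(368800/55.512) = 81.5083.
t = 138.731 / 81.5083 = 1.702.
df = n − 2 = 73.
One-sided p ≈ 0.0465, which is ≥ 0.01, so fail to reject H₀.
The data do not give significant evidence that the true slope on gestational age is positive.

t = 1.702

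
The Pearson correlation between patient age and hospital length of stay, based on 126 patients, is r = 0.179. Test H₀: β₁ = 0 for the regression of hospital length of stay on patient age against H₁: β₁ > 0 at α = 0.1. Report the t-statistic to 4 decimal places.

t = r·√(n − 2)/√(1 − r²) = 0.179·√124/√0.967959 = 2.0260.
df = n − 2 = 124.
One-sided p ≈ 0.0225, which is < 0.1, so reject H₀.
There is evidence of a linear association between patient age and hospital length of stay.

t = 2.0260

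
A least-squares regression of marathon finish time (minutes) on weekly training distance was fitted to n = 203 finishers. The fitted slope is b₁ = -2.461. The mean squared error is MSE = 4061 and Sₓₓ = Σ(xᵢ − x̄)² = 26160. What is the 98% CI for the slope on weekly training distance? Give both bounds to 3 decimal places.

(-3.385, -1.537)

SE(b₁) = √(MSE/Sₓₓ) = √(4061/26160) = 0.394001.
df = n − 2 = 201.
t* = t_{0.01, 201} = 2.345043.
Margin = t* × SE = 2.345043 × 0.394001 = 0.92395.
CI: -2.461 ± 0.92395 → (-3.385, -1.537).
With 98% confidence, each one-unit increase in weekly training distance is associated with a change of between -3.385 and -1.537 minutes in marathon finish time.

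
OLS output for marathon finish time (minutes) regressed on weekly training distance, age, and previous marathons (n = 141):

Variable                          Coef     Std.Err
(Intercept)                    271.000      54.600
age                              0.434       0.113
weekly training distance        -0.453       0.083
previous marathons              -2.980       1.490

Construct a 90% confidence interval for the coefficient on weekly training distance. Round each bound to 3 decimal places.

Read off: b = -0.453, SE = 0.083 for weekly training distance.
df = n − k − 1 = 141 − 3 − 1 = 137.
t* = t_{0.05, 137} = 1.656052.
Margin = t* × SE = 1.656052 × 0.083 = 0.13745.
CI: -0.453 ± 0.13745 → (-0.590, -0.316).

(-0.590, -0.316)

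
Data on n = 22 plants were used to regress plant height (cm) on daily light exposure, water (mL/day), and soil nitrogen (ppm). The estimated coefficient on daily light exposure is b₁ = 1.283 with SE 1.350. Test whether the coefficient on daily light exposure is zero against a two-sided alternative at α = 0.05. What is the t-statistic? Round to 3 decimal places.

H₀: β₁ = 0 vs H₁: β₁ ≠ 0.
t = (b₁ − β₁⁰)/SE = 1.283 / 1.350 = 0.950.
df = n − k − 1 = 22 − 3 − 1 = 18.
Two-sided p ≈ 0.3545, which is ≥ 0.05, so fail to reject H₀.
The data do not give significant evidence of an association between daily light exposure and plant height, after adjusting for the other predictors.

t = 0.950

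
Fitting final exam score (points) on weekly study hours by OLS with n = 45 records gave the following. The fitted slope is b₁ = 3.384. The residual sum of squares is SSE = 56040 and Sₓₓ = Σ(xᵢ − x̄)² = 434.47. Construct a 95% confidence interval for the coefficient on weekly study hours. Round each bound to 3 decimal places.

(-0.109, 6.877)

MSE = SSE/(n − 2) = 56040/43 = 1303.26.
SE(b₁) = √(MSE/Sₓₓ) = √(1303.26/434.47) = 1.73195.
df = n − 2 = 43.
t* = t_{0.025, 43} = 2.016692.
Margin = t* × SE = 2.016692 × 1.73195 = 3.49281.
CI: 3.384 ± 3.49281 → (-0.109, 6.877).
With 95% confidence, each one-unit increase in weekly study hours is associated with a change of between -0.109 and 6.877 points in final exam score.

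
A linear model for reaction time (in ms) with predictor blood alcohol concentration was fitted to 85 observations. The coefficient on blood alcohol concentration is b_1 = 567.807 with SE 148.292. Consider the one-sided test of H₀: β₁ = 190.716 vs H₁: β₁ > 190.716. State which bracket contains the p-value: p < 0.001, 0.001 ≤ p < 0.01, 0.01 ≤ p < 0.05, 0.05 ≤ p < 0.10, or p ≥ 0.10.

t = (567.807 − 190.716) / 148.292 = 2.543.
df = n − 2 = 85 − 2 = 83.
One-sided p = P(T_{83} > t) ≈ 0.0064.
So 0.001 ≤ p < 0.01.

0.001 ≤ p < 0.01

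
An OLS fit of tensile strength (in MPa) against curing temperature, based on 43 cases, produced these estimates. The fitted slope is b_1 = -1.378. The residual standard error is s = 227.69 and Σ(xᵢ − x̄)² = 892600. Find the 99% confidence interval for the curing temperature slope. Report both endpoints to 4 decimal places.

(-2.0290, -0.7270)

SE(b_1) = s/√Sₓₓ = 227.69/√892600 = 0.240999.
df = n − 2 = 41.
t* = t_{0.005, 41} = 2.701181.
Margin = t* × SE = 2.701181 × 0.240999 = 0.650982.
CI: -1.378 ± 0.650982 → (-2.0290, -0.7270).
With 99% confidence, each one-unit increase in curing temperature is associated with a change of between -2.0290 and -0.7270 MPa in tensile strength.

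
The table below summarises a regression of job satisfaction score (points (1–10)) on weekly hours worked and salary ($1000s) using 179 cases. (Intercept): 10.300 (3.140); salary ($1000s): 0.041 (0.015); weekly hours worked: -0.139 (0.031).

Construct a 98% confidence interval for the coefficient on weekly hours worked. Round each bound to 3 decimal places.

(-0.212, -0.066)

Read off: b = -0.139, SE = 0.031 for weekly hours worked.
df = n − k − 1 = 179 − 2 − 1 = 176.
t* = t_{0.01, 176} = 2.347722.
Margin = t* × SE = 2.347722 × 0.031 = 0.07278.
CI: -0.139 ± 0.07278 → (-0.212, -0.066).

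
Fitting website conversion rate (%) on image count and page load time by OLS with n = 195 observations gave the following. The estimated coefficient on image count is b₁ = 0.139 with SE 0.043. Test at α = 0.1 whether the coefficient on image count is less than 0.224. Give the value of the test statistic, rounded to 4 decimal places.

t = -1.9767

H₀: β₁ = 0.224 vs H₁: β₁ < 0.224.
t = (b₁ − β₁⁰)/SE = (0.139 − 0.224) / 0.043 = -1.9767.
df = n − k − 1 = 195 − 2 − 1 = 192.
One-sided p ≈ 0.0248, which is < 0.1, so reject H₀.
There is evidence that the true slope on image count is below 0.224 % per unit, holding the other predictors fixed.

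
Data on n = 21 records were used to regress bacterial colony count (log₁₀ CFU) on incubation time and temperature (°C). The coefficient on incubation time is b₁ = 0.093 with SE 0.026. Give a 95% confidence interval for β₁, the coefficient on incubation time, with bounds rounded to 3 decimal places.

df = n − k − 1 = 21 − 2 − 1 = 18.
t* = t_{0.025, 18} = 2.100922.
Margin = t* × SE = 2.100922 × 0.026 = 0.05462.
CI: 0.093 ± 0.05462 → (0.038, 0.148).
With 95% confidence, each one-unit increase in incubation time is associated with a change of between 0.038 and 0.148 log₁₀ CFU in bacterial colony count, holding the other predictors fixed.

(0.038, 0.148)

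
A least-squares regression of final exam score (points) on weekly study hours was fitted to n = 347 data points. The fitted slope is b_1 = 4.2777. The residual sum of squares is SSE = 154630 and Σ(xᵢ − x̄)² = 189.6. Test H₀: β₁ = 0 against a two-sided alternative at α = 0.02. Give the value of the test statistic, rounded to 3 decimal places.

t = 2.782

MSE = SSE/(n − 2) = 154630/345 = 448.203.
SE(b_1) = √(MSE/Sₓₓ) = √(448.203/189.6) = 1.53751.
t = 4.2777 / 1.53751 = 2.782.
df = n − 2 = 345.
Two-sided p ≈ 0.0057, which is < 0.02, so reject H₀.
There is evidence that weekly study hours is associated with final exam score.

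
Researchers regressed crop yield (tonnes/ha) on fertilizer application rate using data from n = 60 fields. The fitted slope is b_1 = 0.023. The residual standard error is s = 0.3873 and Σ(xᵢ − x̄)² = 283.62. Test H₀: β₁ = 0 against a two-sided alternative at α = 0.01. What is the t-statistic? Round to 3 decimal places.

SE(b_1) = s/√Sₓₓ = 0.3873/√283.62 = 0.0229974.
t = 0.023 / 0.0229974 = 1.000.
df = n − 2 = 58.
Two-sided p ≈ 0.3214, which is ≥ 0.01, so fail to reject H₀.
The data do not give significant evidence of an association between fertilizer application rate and crop yield.

t = 1.000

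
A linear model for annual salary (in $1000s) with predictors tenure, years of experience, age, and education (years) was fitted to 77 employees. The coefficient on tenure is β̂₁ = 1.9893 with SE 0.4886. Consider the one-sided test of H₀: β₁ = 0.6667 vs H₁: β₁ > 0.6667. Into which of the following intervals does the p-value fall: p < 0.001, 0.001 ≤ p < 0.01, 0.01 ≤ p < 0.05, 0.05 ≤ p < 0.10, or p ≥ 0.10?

0.001 ≤ p < 0.01

t = (1.9893 − 0.6667) / 0.4886 = 2.707.
df = n − k − 1 = 77 − 4 − 1 = 72.
One-sided p = P(T_{72} > t) ≈ 0.0042.
So 0.001 ≤ p < 0.01.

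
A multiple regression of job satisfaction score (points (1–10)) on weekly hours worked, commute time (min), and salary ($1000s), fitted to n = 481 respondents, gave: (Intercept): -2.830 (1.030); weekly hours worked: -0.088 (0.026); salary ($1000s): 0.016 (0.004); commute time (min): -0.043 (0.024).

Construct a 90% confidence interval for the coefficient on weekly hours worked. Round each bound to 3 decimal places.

(-0.131, -0.045)

Read off: b = -0.088, SE = 0.026 for weekly hours worked.
df = n − k − 1 = 481 − 3 − 1 = 477.
t* = t_{0.05, 477} = 1.648054.
Margin = t* × SE = 1.648054 × 0.026 = 0.04285.
CI: -0.088 ± 0.04285 → (-0.131, -0.045).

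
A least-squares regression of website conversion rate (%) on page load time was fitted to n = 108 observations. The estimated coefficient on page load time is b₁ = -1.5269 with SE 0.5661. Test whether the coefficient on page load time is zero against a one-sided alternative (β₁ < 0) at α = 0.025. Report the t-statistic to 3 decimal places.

H₀: β₁ = 0 vs H₁: β₁ < 0.
t = (b₁ − β₁⁰)/SE = -1.5269 / 0.5661 = -2.697.
df = n − 2 = 108 − 2 = 106.
One-sided p ≈ 0.0041, which is < 0.025, so reject H₀.
There is evidence that the true slope on page load time is negative.

t = -2.697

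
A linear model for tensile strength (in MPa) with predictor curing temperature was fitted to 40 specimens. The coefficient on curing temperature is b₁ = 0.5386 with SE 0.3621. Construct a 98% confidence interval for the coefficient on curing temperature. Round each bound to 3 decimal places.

df = n − 2 = 40 − 2 = 38.
t* = t_{0.01, 38} = 2.428568.
Margin = t* × SE = 2.428568 × 0.3621 = 0.87938.
CI: 0.5386 ± 0.87938 → (-0.341, 1.418).
With 98% confidence, each one-unit increase in curing temperature is associated with a change of between -0.341 and 1.418 MPa in tensile strength.

(-0.341, 1.418)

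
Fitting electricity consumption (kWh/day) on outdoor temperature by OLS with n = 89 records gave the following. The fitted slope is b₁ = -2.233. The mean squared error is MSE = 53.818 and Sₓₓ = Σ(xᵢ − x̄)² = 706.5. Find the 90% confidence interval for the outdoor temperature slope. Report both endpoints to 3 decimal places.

SE(b₁) = √(MSE/Sₓₓ) = √(53.818/706.5) = 0.275999.
df = n − 2 = 87.
t* = t_{0.05, 87} = 1.662557.
Margin = t* × SE = 1.662557 × 0.275999 = 0.45886.
CI: -2.233 ± 0.45886 → (-2.692, -1.774).
With 90% confidence, each one-unit increase in outdoor temperature is associated with a change of between -2.692 and -1.774 kWh/day in electricity consumption.

(-2.692, -1.774)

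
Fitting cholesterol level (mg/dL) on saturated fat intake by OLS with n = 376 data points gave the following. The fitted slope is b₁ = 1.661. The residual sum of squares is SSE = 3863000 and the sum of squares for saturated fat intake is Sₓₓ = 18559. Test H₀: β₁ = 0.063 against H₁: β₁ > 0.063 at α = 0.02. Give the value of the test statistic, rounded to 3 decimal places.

MSE = SSE/(n − 2) = 3863000/374 = 10328.9.
SE(b₁) = √(MSE/Sₓₓ) = √(10328.9/18559) = 0.746018.
t = (1.661 − 0.063) / 0.746018 = 2.142.
df = n − 2 = 374.
One-sided p ≈ 0.0164, which is < 0.02, so reject H₀.
There is evidence that the true slope on saturated fat intake exceeds 0.063 mg/dL per unit.

t = 2.142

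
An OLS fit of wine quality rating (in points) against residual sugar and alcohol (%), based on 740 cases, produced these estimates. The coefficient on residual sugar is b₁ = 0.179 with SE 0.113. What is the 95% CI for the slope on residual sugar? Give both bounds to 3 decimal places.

(-0.043, 0.401)

df = n − k − 1 = 740 − 2 − 1 = 737.
t* = t_{0.025, 737} = 1.963188.
Margin = t* × SE = 1.963188 × 0.113 = 0.22184.
CI: 0.179 ± 0.22184 → (-0.043, 0.401).
With 95% confidence, each one-unit increase in residual sugar is associated with a change of between -0.043 and 0.401 points in wine quality rating, holding the other predictors fixed.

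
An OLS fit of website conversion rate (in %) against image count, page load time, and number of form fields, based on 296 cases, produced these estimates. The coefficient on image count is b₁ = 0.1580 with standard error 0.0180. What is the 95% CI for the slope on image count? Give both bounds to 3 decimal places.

(0.123, 0.193)

df = n − k − 1 = 296 − 3 − 1 = 292.
t* = t_{0.025, 292} = 1.968121.
Margin = t* × SE = 1.968121 × 0.0180 = 0.03543.
CI: 0.1580 ± 0.03543 → (0.123, 0.193).
With 95% confidence, each one-unit increase in image count is associated with a change of between 0.123 and 0.193 % in website conversion rate, holding the other predictors fixed.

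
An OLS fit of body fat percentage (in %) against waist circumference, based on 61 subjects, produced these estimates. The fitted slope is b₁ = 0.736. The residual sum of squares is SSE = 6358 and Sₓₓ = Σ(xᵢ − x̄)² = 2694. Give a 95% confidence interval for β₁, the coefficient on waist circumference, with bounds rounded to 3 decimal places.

(0.336, 1.136)

MSE = SSE/(n − 2) = 6358/59 = 107.763.
SE(b₁) = √(MSE/Sₓₓ) = √(107.763/2694) = 0.200003.
df = n − 2 = 59.
t* = t_{0.025, 59} = 2.000995.
Margin = t* × SE = 2.000995 × 0.200003 = 0.40020.
CI: 0.736 ± 0.40020 → (0.336, 1.136).
With 95% confidence, each one-unit increase in waist circumference is associated with a change of between 0.336 and 1.136 % in body fat percentage.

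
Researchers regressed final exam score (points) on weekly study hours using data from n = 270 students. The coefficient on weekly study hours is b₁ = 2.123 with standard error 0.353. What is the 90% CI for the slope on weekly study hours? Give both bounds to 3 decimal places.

df = n − 2 = 270 − 2 = 268.
t* = t_{0.05, 268} = 1.650559.
Margin = t* × SE = 1.650559 × 0.353 = 0.58265.
CI: 2.123 ± 0.58265 → (1.540, 2.706).
With 90% confidence, each one-unit increase in weekly study hours is associated with a change of between 1.540 and 2.706 points in final exam score.

(1.540, 2.706)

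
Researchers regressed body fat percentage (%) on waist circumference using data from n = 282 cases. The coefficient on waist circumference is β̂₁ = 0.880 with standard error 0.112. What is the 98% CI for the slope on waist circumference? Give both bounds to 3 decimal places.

(0.618, 1.142)

df = n − 2 = 282 − 2 = 280.
t* = t_{0.01, 280} = 2.339739.
Margin = t* × SE = 2.339739 × 0.112 = 0.26205.
CI: 0.880 ± 0.26205 → (0.618, 1.142).
With 98% confidence, each one-unit increase in waist circumference is associated with a change of between 0.618 and 1.142 % in body fat percentage.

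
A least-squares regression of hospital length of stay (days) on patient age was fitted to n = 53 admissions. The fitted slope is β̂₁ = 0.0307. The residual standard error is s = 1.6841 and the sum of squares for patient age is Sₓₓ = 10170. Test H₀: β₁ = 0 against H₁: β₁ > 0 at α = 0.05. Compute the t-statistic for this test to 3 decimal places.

SE(β̂₁) = s/√Sₓₓ = 1.6841/√10170 = 0.0166997.
t = 0.0307 / 0.0166997 = 1.838.
df = n − 2 = 51.
One-sided p ≈ 0.0359, which is < 0.05, so reject H₀.
There is evidence that the true slope on patient age is positive.

t = 1.838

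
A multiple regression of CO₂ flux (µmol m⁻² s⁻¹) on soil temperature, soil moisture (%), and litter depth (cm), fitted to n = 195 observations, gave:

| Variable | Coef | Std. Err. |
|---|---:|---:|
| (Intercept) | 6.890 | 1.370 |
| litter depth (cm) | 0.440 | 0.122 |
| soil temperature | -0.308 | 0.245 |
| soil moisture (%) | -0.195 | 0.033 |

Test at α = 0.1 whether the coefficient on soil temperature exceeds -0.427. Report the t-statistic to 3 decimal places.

Read off: b = -0.308, SE = 0.245 for soil temperature.
H₀: β₁ = -0.427 vs H₁: β₁ > -0.427.
t = (-0.308 − (-0.427)) / 0.245 = 0.486.
df = n − k − 1 = 195 − 3 − 1 = 191.
One-sided p ≈ 0.3139, which is ≥ 0.1, so fail to reject H₀.
The data do not give significant evidence that the true slope on soil temperature exceeds -0.427 µmol m⁻² s⁻¹ per unit, holding the other predictors fixed.

t = 0.486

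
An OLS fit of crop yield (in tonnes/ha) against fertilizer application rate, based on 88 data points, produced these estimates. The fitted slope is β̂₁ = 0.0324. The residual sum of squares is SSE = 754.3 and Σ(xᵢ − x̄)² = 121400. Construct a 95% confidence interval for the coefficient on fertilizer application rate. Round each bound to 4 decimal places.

(0.0155, 0.0493)

MSE = SSE/(n − 2) = 754.3/86 = 8.77093.
SE(β̂₁) = √(MSE/Sₓₓ) = √(8.77093/121400) = 0.00849989.
df = n − 2 = 86.
t* = t_{0.025, 86} = 1.987934.
Margin = t* × SE = 1.987934 × 0.00849989 = 0.016897.
CI: 0.0324 ± 0.016897 → (0.0155, 0.0493).
With 95% confidence, each one-unit increase in fertilizer application rate is associated with a change of between 0.0155 and 0.0493 tonnes/ha in crop yield.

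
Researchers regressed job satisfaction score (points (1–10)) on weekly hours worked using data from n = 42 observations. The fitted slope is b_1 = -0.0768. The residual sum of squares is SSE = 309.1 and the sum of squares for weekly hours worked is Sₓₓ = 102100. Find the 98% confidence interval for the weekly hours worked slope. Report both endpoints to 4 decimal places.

MSE = SSE/(n − 2) = 309.1/40 = 7.7275.
SE(b_1) = √(MSE/Sₓₓ) = √(7.7275/102100) = 0.00869975.
df = n − 2 = 40.
t* = t_{0.01, 40} = 2.423257.
Margin = t* × SE = 2.423257 × 0.00869975 = 0.021082.
CI: -0.0768 ± 0.021082 → (-0.0979, -0.0557).
With 98% confidence, each one-unit increase in weekly hours worked is associated with a change of between -0.0979 and -0.0557 points (1–10) in job satisfaction score.

(-0.0979, -0.0557)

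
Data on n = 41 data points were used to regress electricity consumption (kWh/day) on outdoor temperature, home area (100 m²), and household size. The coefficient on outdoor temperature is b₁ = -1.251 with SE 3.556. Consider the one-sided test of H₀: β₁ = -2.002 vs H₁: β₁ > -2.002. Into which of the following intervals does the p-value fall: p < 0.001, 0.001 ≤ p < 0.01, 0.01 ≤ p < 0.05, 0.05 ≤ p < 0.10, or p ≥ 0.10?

t = (-1.251 − (-2.002)) / 3.556 = 0.211.
df = n − k − 1 = 41 − 3 − 1 = 37.
One-sided p = P(T_{37} > t) ≈ 0.4169.
So p ≥ 0.10.

p ≥ 0.10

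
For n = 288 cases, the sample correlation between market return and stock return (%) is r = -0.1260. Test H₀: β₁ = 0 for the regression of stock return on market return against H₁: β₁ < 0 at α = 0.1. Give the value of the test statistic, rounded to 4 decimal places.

t = -2.1480

t = r·√(n − 2)/√(1 − r²) = -0.1260·√286/√0.984124 = -2.1480.
df = n − 2 = 286.
One-sided p ≈ 0.0163, which is < 0.1, so reject H₀.
There is evidence of a linear association between market return and stock return.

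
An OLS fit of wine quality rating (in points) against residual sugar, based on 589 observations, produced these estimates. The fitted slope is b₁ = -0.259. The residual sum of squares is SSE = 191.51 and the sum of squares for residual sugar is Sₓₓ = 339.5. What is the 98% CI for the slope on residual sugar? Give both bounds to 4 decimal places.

(-0.3313, -0.1867)

MSE = SSE/(n − 2) = 191.51/587 = 0.326252.
SE(b₁) = √(MSE/Sₓₓ) = √(0.326252/339.5) = 0.0309996.
df = n − 2 = 587.
t* = t_{0.01, 587} = 2.332717.
Margin = t* × SE = 2.332717 × 0.0309996 = 0.072313.
CI: -0.259 ± 0.072313 → (-0.3313, -0.1867).
With 98% confidence, each one-unit increase in residual sugar is associated with a change of between -0.3313 and -0.1867 points in wine quality rating.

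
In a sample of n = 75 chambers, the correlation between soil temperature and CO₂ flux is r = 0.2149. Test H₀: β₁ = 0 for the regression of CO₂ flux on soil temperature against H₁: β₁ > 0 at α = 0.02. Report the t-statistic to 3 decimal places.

t = 1.880

t = r·√(n − 2)/√(1 − r²) = 0.2149·√73/√0.953818 = 1.880.
df = n − 2 = 73.
One-sided p ≈ 0.0320, which is ≥ 0.02, so fail to reject H₀.
The data do not give significant evidence of a linear association between soil temperature and CO₂ flux.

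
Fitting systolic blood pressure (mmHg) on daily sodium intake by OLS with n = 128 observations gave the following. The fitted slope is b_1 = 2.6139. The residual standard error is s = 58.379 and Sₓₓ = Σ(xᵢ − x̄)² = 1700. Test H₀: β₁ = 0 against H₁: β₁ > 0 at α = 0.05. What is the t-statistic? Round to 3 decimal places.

SE(b_1) = s/√Sₓₓ = 58.379/√1700 = 1.4159.
t = 2.6139 / 1.4159 = 1.846.
df = n − 2 = 126.
One-sided p ≈ 0.0336, which is < 0.05, so reject H₀.
There is evidence that the true slope on daily sodium intake is positive.

t = 1.846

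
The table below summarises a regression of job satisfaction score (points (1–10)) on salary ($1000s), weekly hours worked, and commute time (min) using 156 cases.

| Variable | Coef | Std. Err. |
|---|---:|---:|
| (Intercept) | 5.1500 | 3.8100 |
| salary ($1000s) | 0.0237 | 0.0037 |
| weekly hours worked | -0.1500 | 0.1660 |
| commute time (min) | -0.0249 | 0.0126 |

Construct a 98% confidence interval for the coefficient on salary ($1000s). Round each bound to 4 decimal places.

(0.0150, 0.0324)

Read off: b = 0.0237, SE = 0.0037 for salary ($1000s).
df = n − k − 1 = 156 − 3 − 1 = 152.
t* = t_{0.01, 152} = 2.351131.
Margin = t* × SE = 2.351131 × 0.0037 = 0.008699.
CI: 0.0237 ± 0.008699 → (0.0150, 0.0324).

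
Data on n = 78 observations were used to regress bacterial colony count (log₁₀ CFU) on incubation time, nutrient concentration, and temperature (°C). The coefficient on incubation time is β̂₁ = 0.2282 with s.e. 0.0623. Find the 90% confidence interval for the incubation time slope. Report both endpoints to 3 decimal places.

(0.124, 0.332)

df = n − k − 1 = 78 − 3 − 1 = 74.
t* = t_{0.05, 74} = 1.665707.
Margin = t* × SE = 1.665707 × 0.0623 = 0.10377.
CI: 0.2282 ± 0.10377 → (0.124, 0.332).
With 90% confidence, each one-unit increase in incubation time is associated with a change of between 0.124 and 0.332 log₁₀ CFU in bacterial colony count, holding the other predictors fixed.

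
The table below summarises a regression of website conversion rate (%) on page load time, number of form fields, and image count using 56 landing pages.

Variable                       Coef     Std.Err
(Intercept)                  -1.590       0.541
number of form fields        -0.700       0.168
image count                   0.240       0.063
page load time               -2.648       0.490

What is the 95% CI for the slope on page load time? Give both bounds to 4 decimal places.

(-3.6313, -1.6647)

Read off: b = -2.648, SE = 0.490 for page load time.
df = n − k − 1 = 56 − 3 − 1 = 52.
t* = t_{0.025, 52} = 2.006647.
Margin = t* × SE = 2.006647 × 0.490 = 0.983257.
CI: -2.648 ± 0.983257 → (-3.6313, -1.6647).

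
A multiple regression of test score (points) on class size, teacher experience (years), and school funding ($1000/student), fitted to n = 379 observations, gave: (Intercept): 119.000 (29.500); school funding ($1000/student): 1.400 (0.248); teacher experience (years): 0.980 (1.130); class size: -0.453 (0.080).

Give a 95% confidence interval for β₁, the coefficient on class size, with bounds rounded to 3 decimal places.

(-0.610, -0.296)

Read off: b = -0.453, SE = 0.080 for class size.
df = n − k − 1 = 379 − 3 − 1 = 375.
t* = t_{0.025, 375} = 1.96631.
Margin = t* × SE = 1.96631 × 0.080 = 0.15730.
CI: -0.453 ± 0.15730 → (-0.610, -0.296).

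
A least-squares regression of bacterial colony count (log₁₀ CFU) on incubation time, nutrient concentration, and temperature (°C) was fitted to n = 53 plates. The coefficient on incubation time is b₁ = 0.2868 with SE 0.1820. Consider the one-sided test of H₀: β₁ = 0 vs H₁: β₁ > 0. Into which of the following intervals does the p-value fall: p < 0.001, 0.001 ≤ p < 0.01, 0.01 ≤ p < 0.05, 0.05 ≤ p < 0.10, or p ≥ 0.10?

0.05 ≤ p < 0.10

t = 0.2868 / 0.1820 = 1.576.
df = n − k − 1 = 53 − 3 − 1 = 49.
One-sided p = P(T_{49} > t) ≈ 0.0608.
So 0.05 ≤ p < 0.10.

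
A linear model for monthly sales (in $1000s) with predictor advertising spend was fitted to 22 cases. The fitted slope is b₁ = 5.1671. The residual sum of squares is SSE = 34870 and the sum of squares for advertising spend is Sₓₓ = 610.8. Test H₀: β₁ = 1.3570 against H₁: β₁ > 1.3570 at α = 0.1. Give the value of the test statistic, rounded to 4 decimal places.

t = 2.2551

MSE = SSE/(n − 2) = 34870/20 = 1743.5.
SE(b₁) = √(MSE/Sₓₓ) = √(1743.5/610.8) = 1.68951.
t = (5.1671 − 1.3570) / 1.68951 = 2.2551.
df = n − 2 = 20.
One-sided p ≈ 0.0177, which is < 0.1, so reject H₀.
There is evidence that the true slope on advertising spend exceeds 1.3570 $1000s per unit.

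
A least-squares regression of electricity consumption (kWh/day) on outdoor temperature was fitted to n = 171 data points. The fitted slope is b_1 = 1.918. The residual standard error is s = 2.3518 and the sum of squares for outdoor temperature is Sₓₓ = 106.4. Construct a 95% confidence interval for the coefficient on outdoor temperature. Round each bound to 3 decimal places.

SE(b_1) = s/√Sₓₓ = 2.3518/√106.4 = 0.227997.
df = n − 2 = 169.
t* = t_{0.025, 169} = 1.9741.
Margin = t* × SE = 1.9741 × 0.227997 = 0.45009.
CI: 1.918 ± 0.45009 → (1.468, 2.368).
With 95% confidence, each one-unit increase in outdoor temperature is associated with a change of between 1.468 and 2.368 kWh/day in electricity consumption.

(1.468, 2.368)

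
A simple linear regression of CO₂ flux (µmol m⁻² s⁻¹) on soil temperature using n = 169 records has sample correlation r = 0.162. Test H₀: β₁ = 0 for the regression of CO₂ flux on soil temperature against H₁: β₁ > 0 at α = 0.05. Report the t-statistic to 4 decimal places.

t = 2.1215

t = r·√(n − 2)/√(1 − r²) = 0.162·√167/√0.973756 = 2.1215.
df = n − 2 = 167.
One-sided p ≈ 0.0177, which is < 0.05, so reject H₀.
There is evidence of a linear association between soil temperature and CO₂ flux.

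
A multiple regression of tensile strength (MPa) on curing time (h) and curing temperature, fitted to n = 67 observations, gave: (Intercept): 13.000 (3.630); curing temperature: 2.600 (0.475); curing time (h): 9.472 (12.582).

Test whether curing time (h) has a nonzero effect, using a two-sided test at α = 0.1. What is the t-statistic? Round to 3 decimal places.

t = 0.753

Read off: b = 9.472, SE = 12.582 for curing time (h).
H₀: β₁ = 0 vs H₁: β₁ ≠ 0.
t = 9.472 / 12.582 = 0.753.
df = n − k − 1 = 67 − 2 − 1 = 64.
Two-sided p ≈ 0.4543, which is ≥ 0.1, so fail to reject H₀.
The data do not give significant evidence of an association between curing time (h) and tensile strength, after adjusting for the other predictors.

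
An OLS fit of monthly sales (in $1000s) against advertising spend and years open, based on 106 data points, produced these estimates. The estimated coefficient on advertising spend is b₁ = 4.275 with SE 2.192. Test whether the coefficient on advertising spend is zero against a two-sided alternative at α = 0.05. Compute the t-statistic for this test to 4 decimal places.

t = 1.9503

H₀: β₁ = 0 vs H₁: β₁ ≠ 0.
t = (b₁ − β₁⁰)/SE = 4.275 / 2.192 = 1.9503.
df = n − k − 1 = 106 − 2 − 1 = 103.
Two-sided p ≈ 0.0539, which is ≥ 0.05, so fail to reject H₀.
The data do not give significant evidence of an association between advertising spend and monthly sales, after adjusting for the other predictors.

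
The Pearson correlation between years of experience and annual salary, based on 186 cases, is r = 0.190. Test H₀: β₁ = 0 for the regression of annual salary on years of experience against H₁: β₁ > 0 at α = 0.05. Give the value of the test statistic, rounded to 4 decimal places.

t = r·√(n − 2)/√(1 − r²) = 0.190·√184/√0.9639 = 2.6251.
df = n − 2 = 184.
One-sided p ≈ 0.0047, which is < 0.05, so reject H₀.
There is evidence of a linear association between years of experience and annual salary.

t = 2.6251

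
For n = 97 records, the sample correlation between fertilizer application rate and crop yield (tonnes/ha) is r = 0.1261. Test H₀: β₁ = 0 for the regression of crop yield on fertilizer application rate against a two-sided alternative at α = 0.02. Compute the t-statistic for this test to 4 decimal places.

t = r·√(n − 2)/√(1 − r²) = 0.1261·√95/√0.984099 = 1.2390.
df = n − 2 = 95.
Two-sided p ≈ 0.2184, which is ≥ 0.02, so fail to reject H₀.
The data do not give significant evidence of a linear association between fertilizer application rate and crop yield.

t = 1.2390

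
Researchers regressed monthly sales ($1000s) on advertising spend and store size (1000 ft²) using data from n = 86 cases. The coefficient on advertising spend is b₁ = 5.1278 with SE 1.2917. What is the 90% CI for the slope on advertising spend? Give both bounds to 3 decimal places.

df = n − k − 1 = 86 − 2 − 1 = 83.
t* = t_{0.05, 83} = 1.66342.
Margin = t* × SE = 1.66342 × 1.2917 = 2.14864.
CI: 5.1278 ± 2.14864 → (2.979, 7.276).
With 90% confidence, each one-unit increase in advertising spend is associated with a change of between 2.979 and 7.276 $1000s in monthly sales, holding the other predictors fixed.

(2.979, 7.276)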